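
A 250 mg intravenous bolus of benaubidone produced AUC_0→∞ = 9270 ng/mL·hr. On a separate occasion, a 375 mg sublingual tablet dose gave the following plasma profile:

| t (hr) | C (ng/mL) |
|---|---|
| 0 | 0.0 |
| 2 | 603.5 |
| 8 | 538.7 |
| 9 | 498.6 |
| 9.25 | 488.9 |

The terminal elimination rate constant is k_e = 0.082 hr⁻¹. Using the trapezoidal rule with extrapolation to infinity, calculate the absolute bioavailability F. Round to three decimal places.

Trapezoidal AUC_0→9.25 (sublingual tablet):
  [0→2]: (0.0+603.5)/2 × 2 = 603.5
  [2→8]: (603.5+538.7)/2 × 6 = 3426.6
  [8→9]: (538.7+498.6)/2 × 1 = 518.65
  [9→9.25]: (498.6+488.9)/2 × 0.25 = 123.4375
  Sum = 4672.1875 ng/mL·hr
Tail: C_last/k_e = 488.9/0.082 = 5962.195
AUC_0→∞ (sublingual tablet) = 4672.1875 + 5962.195 = 10634.3825 ng/mL·hr
F = (AUC_ev/D_ev)/(AUC_iv/D_iv) = (10634.3825/375)/(9270/250) = 28.3584/37.08 = 0.7648

F = 0.765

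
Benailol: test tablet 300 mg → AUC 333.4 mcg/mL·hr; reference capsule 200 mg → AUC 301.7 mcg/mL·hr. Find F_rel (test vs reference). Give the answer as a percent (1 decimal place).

F_rel = (AUC_test/D_test) / (AUC_ref/D_ref)
      = (333.4/300) / (301.7/200)
      = 1.11133 / 1.5085 = 0.7367 = 73.67%

F_rel = 73.7%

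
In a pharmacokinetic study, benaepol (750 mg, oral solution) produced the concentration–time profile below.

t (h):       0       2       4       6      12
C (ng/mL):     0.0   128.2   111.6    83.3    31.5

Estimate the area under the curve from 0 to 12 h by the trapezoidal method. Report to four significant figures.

Trapezoidal AUC_0→12:
  [0→2]: (0.0+128.2)/2 × 2 = 128.2
  [2→4]: (128.2+111.6)/2 × 2 = 239.8
  [4→6]: (111.6+83.3)/2 × 2 = 194.9
  [6→12]: (83.3+31.5)/2 × 6 = 344.4
  Sum = 907.3 ng/mL·h

AUC = 907.3 ng/mL·h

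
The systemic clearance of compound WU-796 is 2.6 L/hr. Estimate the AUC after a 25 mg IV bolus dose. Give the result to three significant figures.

AUC = 9.62 mg/L·hr

AUC_0→∞ = Dose_iv / CL
        = 25 / 2.6 = 9.61538 mg/L·hr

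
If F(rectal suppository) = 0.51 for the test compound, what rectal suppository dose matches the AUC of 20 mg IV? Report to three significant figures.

For equal systemic exposure: F × D_ev = D_iv
D_ev = D_iv / F = 20 / 0.51 = 39.2157 mg

D_rectal = 39.2 mg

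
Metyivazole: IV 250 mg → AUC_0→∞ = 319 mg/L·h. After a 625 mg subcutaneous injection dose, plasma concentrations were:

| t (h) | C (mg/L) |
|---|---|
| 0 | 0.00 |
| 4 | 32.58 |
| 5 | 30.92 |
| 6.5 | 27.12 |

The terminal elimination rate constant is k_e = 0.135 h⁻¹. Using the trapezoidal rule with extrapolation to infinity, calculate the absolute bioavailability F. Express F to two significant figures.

F = 0.43

Trapezoidal AUC_0→6.5 (subcutaneous injection):
  [0→4]: (0.00+32.58)/2 × 4 = 65.16
  [4→5]: (32.58+30.92)/2 × 1 = 31.75
  [5→6.5]: (30.92+27.12)/2 × 1.5 = 43.53
  Sum = 140.44 mg/L·h
Tail: C_last/k_e = 27.12/0.135 = 200.889
AUC_0→∞ (subcutaneous injection) = 140.44 + 200.889 = 341.329 mg/L·h
F = (AUC_ev/D_ev)/(AUC_iv/D_iv) = (341.329/625)/(319/250) = 0.5461264/1.276 = 0.4280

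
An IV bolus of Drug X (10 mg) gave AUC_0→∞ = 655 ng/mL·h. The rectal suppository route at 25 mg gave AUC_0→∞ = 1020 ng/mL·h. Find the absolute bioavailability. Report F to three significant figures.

F = (AUC_ev / D_ev) / (AUC_iv / D_iv)
  = (1020/25) / (655/10)
  = 40.8 / 65.5 = 0.6229

F = 0.623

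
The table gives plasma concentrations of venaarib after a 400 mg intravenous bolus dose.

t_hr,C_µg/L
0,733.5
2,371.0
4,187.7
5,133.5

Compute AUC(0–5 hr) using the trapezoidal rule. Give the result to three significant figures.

Trapezoidal AUC_0→5:
  [0→2]: (733.5+371.0)/2 × 2 = 1104.5
  [2→4]: (371.0+187.7)/2 × 2 = 558.7
  [4→5]: (187.7+133.5)/2 × 1 = 160.6
  Sum = 1823.8 µg/L·hr

AUC = 1820 µg/L·hr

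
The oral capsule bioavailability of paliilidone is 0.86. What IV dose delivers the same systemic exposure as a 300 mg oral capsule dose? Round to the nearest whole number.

Systemic exposure from an extravascular dose = F × D_ev, so the equivalent IV dose is F × D_ev.
D_iv = F × D_ev = 0.86 × 300 = 258 mg

D_iv = 258 mg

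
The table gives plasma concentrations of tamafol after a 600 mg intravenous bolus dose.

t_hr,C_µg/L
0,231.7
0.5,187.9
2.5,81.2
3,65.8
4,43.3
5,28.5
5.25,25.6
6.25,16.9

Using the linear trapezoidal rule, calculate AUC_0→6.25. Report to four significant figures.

AUC = 529.2 µg/L·hr

Trapezoidal AUC_0→6.25:
  [0→0.5]: (231.7+187.9)/2 × 0.5 = 104.9
  [0.5→2.5]: (187.9+81.2)/2 × 2 = 269.1
  [2.5→3]: (81.2+65.8)/2 × 0.5 = 36.75
  [3→4]: (65.8+43.3)/2 × 1 = 54.55
  [4→5]: (43.3+28.5)/2 × 1 = 35.9
  [5→5.25]: (28.5+25.6)/2 × 0.25 = 6.7625
  [5.25→6.25]: (25.6+16.9)/2 × 1 = 21.25
  Sum = 529.2125 µg/L·hr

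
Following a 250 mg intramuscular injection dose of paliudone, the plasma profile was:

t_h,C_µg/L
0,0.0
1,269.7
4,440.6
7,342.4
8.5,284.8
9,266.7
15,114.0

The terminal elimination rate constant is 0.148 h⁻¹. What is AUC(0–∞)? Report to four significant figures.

Trapezoidal AUC_0→15:
  [0→1]: (0.0+269.7)/2 × 1 = 134.85
  [1→4]: (269.7+440.6)/2 × 3 = 1065.45
  [4→7]: (440.6+342.4)/2 × 3 = 1174.5
  [7→8.5]: (342.4+284.8)/2 × 1.5 = 470.4
  [8.5→9]: (284.8+266.7)/2 × 0.5 = 137.875
  [9→15]: (266.7+114.0)/2 × 6 = 1142.1
  Sum = 4125.175 µg/L·h
Extrapolated tail: C_last / k_e = 114.0 / 0.148 = 770.270
AUC_0→∞ = 4125.175 + 770.270 = 4895.445 µg/L·h

AUC = 4895 µg/L·h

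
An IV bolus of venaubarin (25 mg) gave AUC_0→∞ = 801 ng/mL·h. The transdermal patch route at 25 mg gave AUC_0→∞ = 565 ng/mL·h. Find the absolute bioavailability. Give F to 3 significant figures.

F = 0.705

F = (AUC_ev / D_ev) / (AUC_iv / D_iv)
  = (565/25) / (801/25)
  = 22.6 / 32.04 = 0.7054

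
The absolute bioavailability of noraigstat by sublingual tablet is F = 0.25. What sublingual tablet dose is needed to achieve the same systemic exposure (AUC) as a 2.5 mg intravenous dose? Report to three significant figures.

For equal systemic exposure: F × D_ev = D_iv
D_ev = D_iv / F = 2.5 / 0.25 = 10 mg

D_sublingual = 10.0 mg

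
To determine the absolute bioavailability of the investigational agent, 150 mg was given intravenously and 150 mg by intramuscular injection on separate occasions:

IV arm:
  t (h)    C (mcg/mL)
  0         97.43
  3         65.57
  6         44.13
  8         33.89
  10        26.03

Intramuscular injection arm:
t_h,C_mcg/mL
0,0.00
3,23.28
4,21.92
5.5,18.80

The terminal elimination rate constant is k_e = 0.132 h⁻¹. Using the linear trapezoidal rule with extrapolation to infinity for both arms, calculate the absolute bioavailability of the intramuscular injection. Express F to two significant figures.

F = 0.31

Trapezoidal AUC_0→10 (IV):
  [0→3]: (97.43+65.57)/2 × 3 = 244.5
  [3→6]: (65.57+44.13)/2 × 3 = 164.55
  [6→8]: (44.13+33.89)/2 × 2 = 78.02
  [8→10]: (33.89+26.03)/2 × 2 = 59.92
  Sum = 546.99 mcg/mL·h
IV tail: 26.03/0.132 = 197.197; AUC_iv,0→∞ = 546.99 + 197.197 = 744.187 mcg/mL·h
Trapezoidal AUC_0→5.5 (intramuscular injection):
  [0→3]: (0.00+23.28)/2 × 3 = 34.92
  [3→4]: (23.28+21.92)/2 × 1 = 22.6
  [4→5.5]: (21.92+18.80)/2 × 1.5 = 30.54
  Sum = 88.06 mcg/mL·h
intramuscular injection tail: 18.80/0.132 = 142.424; AUC_ev,0→∞ = 88.06 + 142.424 = 230.484 mcg/mL·h
F = (AUC_ev/D_ev)/(AUC_iv/D_iv) = (230.484/150)/(744.187/150) = 1.53656/4.96125 = 0.3097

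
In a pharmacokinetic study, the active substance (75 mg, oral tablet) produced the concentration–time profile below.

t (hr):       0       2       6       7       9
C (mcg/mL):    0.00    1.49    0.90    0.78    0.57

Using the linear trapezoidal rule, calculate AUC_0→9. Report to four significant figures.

AUC = 8.460 mcg/mL·hr

Trapezoidal AUC_0→9:
  [0→2]: (0.00+1.49)/2 × 2 = 1.49
  [2→6]: (1.49+0.90)/2 × 4 = 4.78
  [6→7]: (0.90+0.78)/2 × 1 = 0.84
  [7→9]: (0.78+0.57)/2 × 2 = 1.35
  Sum = 8.46 mcg/mL·hr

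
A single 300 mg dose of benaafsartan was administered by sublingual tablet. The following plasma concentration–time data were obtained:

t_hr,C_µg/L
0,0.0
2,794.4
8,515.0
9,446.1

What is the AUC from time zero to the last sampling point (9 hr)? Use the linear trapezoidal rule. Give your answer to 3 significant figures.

AUC = 5200 µg/L·hr

Trapezoidal AUC_0→9:
  [0→2]: (0.0+794.4)/2 × 2 = 794.4
  [2→8]: (794.4+515.0)/2 × 6 = 3928.2
  [8→9]: (515.0+446.1)/2 × 1 = 480.55
  Sum = 5203.15 µg/L·hr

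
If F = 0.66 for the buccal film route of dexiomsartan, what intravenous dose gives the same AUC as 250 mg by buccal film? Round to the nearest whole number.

D_iv = 165 mg

Systemic exposure from an extravascular dose = F × D_ev, so the equivalent IV dose is F × D_ev.
D_iv = F × D_ev = 0.66 × 250 = 165 mg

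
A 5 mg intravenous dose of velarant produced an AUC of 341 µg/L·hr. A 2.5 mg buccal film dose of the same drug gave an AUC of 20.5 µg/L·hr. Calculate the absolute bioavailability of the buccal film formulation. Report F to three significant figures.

F = 0.120

F = (AUC_ev / D_ev) / (AUC_iv / D_iv)
  = (20.5/2.5) / (341/5)
  = 8.2 / 68.2 = 0.1202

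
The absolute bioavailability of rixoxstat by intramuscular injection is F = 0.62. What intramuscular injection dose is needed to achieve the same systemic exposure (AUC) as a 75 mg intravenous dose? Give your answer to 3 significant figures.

D_intramuscular = 121 mg

For equal systemic exposure: F × D_ev = D_iv
D_ev = D_iv / F = 75 / 0.62 = 120.968 mg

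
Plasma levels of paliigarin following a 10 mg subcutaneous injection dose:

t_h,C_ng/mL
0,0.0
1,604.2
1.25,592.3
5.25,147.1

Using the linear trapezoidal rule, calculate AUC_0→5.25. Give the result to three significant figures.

Trapezoidal AUC_0→5.25:
  [0→1]: (0.0+604.2)/2 × 1 = 302.1
  [1→1.25]: (604.2+592.3)/2 × 0.25 = 149.5625
  [1.25→5.25]: (592.3+147.1)/2 × 4 = 1478.8
  Sum = 1930.4625 ng/mL·h

AUC = 1930 ng/mL·h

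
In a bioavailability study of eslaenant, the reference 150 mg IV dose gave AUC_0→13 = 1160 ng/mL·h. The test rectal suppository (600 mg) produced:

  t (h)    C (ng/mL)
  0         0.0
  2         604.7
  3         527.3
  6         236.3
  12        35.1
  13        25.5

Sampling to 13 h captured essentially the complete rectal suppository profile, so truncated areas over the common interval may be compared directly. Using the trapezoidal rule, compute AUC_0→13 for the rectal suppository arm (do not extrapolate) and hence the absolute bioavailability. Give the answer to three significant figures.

F = 0.681

Trapezoidal AUC_0→13 (rectal suppository):
  [0→2]: (0.0+604.7)/2 × 2 = 604.7
  [2→3]: (604.7+527.3)/2 × 1 = 566.0
  [3→6]: (527.3+236.3)/2 × 3 = 1145.4
  [6→12]: (236.3+35.1)/2 × 6 = 814.2
  [12→13]: (35.1+25.5)/2 × 1 = 30.3
  Sum = 3160.6 ng/mL·h
F = (AUC_ev/D_ev)/(AUC_iv/D_iv) = (3160.6/600)/(1160/150) = 5.26767/7.73333 = 0.6812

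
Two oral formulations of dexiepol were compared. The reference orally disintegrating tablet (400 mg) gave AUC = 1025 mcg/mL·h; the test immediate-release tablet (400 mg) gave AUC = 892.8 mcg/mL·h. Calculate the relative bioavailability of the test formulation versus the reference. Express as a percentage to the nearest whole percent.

F_rel = 87%

F_rel = (AUC_test/D_test) / (AUC_ref/D_ref)
      = (892.8/400) / (1025/400)
      = 2.232 / 2.5625 = 0.8710 = 87.10%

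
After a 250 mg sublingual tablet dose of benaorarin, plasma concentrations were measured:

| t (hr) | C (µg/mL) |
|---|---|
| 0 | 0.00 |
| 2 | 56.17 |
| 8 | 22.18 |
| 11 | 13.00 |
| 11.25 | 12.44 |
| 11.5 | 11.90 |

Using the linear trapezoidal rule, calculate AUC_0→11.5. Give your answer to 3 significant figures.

Trapezoidal AUC_0→11.5:
  [0→2]: (0.00+56.17)/2 × 2 = 56.17
  [2→8]: (56.17+22.18)/2 × 6 = 235.05
  [8→11]: (22.18+13.00)/2 × 3 = 52.77
  [11→11.25]: (13.00+12.44)/2 × 0.25 = 3.18
  [11.25→11.5]: (12.44+11.90)/2 × 0.25 = 3.0425
  Sum = 350.2125 µg/mL·hr

AUC = 350 µg/mL·hr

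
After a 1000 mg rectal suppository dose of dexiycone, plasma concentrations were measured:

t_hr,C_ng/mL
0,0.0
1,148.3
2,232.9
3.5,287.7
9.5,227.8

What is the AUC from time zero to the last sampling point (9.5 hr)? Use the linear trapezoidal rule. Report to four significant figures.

AUC = 2202 ng/mL·hr

Trapezoidal AUC_0→9.5:
  [0→1]: (0.0+148.3)/2 × 1 = 74.15
  [1→2]: (148.3+232.9)/2 × 1 = 190.6
  [2→3.5]: (232.9+287.7)/2 × 1.5 = 390.45
  [3.5→9.5]: (287.7+227.8)/2 × 6 = 1546.5
  Sum = 2201.7 ng/mL·hr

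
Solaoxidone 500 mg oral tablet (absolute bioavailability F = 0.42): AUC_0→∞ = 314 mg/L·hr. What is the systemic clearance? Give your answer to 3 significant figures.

CL = 0.669 L/hr

CL = F × Dose / AUC_0→∞
   = 0.42 × 500 / 314 = 0.66879 L/hr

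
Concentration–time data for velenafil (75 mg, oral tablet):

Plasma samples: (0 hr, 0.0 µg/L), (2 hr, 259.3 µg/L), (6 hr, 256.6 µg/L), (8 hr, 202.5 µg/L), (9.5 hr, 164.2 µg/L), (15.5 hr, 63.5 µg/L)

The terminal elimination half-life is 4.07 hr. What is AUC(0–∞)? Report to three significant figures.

Trapezoidal AUC_0→15.5:
  [0→2]: (0.0+259.3)/2 × 2 = 259.3
  [2→6]: (259.3+256.6)/2 × 4 = 1031.8
  [6→8]: (256.6+202.5)/2 × 2 = 459.1
  [8→9.5]: (202.5+164.2)/2 × 1.5 = 275.025
  [9.5→15.5]: (164.2+63.5)/2 × 6 = 683.1
  Sum = 2708.325 µg/L·hr
k_e = ln2 / t½ = 0.693147 / 4.07 = 0.1703 hr^-1
Extrapolated tail: C_last / k_e = 63.5 / 0.1703 = 372.871
AUC_0→∞ = 2708.325 + 372.871 = 3081.196 µg/L·hr

AUC = 3080 µg/L·hr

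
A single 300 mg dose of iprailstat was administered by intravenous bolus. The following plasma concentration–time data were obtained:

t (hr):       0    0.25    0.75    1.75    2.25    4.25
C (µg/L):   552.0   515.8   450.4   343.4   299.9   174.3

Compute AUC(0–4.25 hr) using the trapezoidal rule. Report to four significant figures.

AUC = 1407 µg/L·hr

Trapezoidal AUC_0→4.25:
  [0→0.25]: (552.0+515.8)/2 × 0.25 = 133.475
  [0.25→0.75]: (515.8+450.4)/2 × 0.5 = 241.55
  [0.75→1.75]: (450.4+343.4)/2 × 1 = 396.9
  [1.75→2.25]: (343.4+299.9)/2 × 0.5 = 160.825
  [2.25→4.25]: (299.9+174.3)/2 × 2 = 474.2
  Sum = 1406.95 µg/L·hr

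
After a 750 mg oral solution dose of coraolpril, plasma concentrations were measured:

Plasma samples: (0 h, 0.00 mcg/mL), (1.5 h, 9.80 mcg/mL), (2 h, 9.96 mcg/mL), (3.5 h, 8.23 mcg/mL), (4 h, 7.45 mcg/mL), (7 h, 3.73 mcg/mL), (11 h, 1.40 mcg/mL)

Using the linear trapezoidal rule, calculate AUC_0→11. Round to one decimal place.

Trapezoidal AUC_0→11:
  [0→1.5]: (0.00+9.80)/2 × 1.5 = 7.35
  [1.5→2]: (9.80+9.96)/2 × 0.5 = 4.94
  [2→3.5]: (9.96+8.23)/2 × 1.5 = 13.6425
  [3.5→4]: (8.23+7.45)/2 × 0.5 = 3.92
  [4→7]: (7.45+3.73)/2 × 3 = 16.77
  [7→11]: (3.73+1.40)/2 × 4 = 10.26
  Sum = 56.8825 mcg/mL·h

AUC = 56.9 mcg/mL·h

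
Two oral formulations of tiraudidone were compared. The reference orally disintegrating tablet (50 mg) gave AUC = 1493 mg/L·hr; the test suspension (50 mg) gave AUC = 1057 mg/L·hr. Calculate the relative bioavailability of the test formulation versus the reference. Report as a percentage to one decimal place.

F_rel = (AUC_test/D_test) / (AUC_ref/D_ref)
      = (1057/50) / (1493/50)
      = 21.14 / 29.86 = 0.7080 = 70.80%

F_rel = 70.8%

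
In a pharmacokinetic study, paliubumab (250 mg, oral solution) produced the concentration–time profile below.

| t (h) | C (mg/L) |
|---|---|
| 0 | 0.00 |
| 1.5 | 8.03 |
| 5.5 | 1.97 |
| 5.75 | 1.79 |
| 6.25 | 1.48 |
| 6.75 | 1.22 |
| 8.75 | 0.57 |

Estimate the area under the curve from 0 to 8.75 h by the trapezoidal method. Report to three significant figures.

Trapezoidal AUC_0→8.75:
  [0→1.5]: (0.00+8.03)/2 × 1.5 = 6.0225
  [1.5→5.5]: (8.03+1.97)/2 × 4 = 20.0
  [5.5→5.75]: (1.97+1.79)/2 × 0.25 = 0.47
  [5.75→6.25]: (1.79+1.48)/2 × 0.5 = 0.8175
  [6.25→6.75]: (1.48+1.22)/2 × 0.5 = 0.675
  [6.75→8.75]: (1.22+0.57)/2 × 2 = 1.79
  Sum = 29.775 mg/L·h

AUC = 29.8 mg/L·h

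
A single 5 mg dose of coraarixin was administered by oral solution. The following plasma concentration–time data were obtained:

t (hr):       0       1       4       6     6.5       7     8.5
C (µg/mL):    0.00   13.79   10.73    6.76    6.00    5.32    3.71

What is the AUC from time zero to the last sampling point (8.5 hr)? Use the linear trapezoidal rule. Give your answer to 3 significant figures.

AUC = 74.0 µg/mL·hr

Trapezoidal AUC_0→8.5:
  [0→1]: (0.00+13.79)/2 × 1 = 6.895
  [1→4]: (13.79+10.73)/2 × 3 = 36.78
  [4→6]: (10.73+6.76)/2 × 2 = 17.49
  [6→6.5]: (6.76+6.00)/2 × 0.5 = 3.19
  [6.5→7]: (6.00+5.32)/2 × 0.5 = 2.83
  [7→8.5]: (5.32+3.71)/2 × 1.5 = 6.7725
  Sum = 73.9575 µg/mL·hr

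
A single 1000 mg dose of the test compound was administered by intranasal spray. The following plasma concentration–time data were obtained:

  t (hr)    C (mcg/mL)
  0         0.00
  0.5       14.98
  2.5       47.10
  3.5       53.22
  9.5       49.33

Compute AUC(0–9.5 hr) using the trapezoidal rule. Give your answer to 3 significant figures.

Trapezoidal AUC_0→9.5:
  [0→0.5]: (0.00+14.98)/2 × 0.5 = 3.745
  [0.5→2.5]: (14.98+47.10)/2 × 2 = 62.08
  [2.5→3.5]: (47.10+53.22)/2 × 1 = 50.16
  [3.5→9.5]: (53.22+49.33)/2 × 6 = 307.65
  Sum = 423.635 mcg/mL·hr

AUC = 424 mcg/mL·hr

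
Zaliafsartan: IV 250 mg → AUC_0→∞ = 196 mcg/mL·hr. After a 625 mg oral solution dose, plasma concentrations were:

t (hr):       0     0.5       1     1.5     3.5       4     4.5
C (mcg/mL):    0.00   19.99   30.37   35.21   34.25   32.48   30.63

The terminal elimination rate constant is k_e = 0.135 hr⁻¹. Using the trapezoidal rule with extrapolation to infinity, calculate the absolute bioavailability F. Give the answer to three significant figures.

Trapezoidal AUC_0→4.5 (oral solution):
  [0→0.5]: (0.00+19.99)/2 × 0.5 = 4.9975
  [0.5→1]: (19.99+30.37)/2 × 0.5 = 12.59
  [1→1.5]: (30.37+35.21)/2 × 0.5 = 16.395
  [1.5→3.5]: (35.21+34.25)/2 × 2 = 69.46
  [3.5→4]: (34.25+32.48)/2 × 0.5 = 16.6825
  [4→4.5]: (32.48+30.63)/2 × 0.5 = 15.7775
  Sum = 135.9025 mcg/mL·hr
Tail: C_last/k_e = 30.63/0.135 = 226.889
AUC_0→∞ (oral solution) = 135.9025 + 226.889 = 362.7915 mcg/mL·hr
F = (AUC_ev/D_ev)/(AUC_iv/D_iv) = (362.7915/625)/(196/250) = 0.5804664/0.784 = 0.7404

F = 0.740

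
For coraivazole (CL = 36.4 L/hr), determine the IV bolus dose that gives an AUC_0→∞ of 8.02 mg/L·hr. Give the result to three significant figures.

Dose = 292 mg

Dose_iv = CL × AUC_0→∞
     = 36.4 × 8.02 = 291.928 mg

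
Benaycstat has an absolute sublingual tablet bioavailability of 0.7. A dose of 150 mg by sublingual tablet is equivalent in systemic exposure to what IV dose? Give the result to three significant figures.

Systemic exposure from an extravascular dose = F × D_ev, so the equivalent IV dose is F × D_ev.
D_iv = F × D_ev = 0.7 × 150 = 105 mg

D_iv = 105 mg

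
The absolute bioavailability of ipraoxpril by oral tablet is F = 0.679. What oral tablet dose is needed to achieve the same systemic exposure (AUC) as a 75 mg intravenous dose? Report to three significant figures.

D_oral = 110 mg

For equal systemic exposure: F × D_ev = D_iv
D_ev = D_iv / F = 75 / 0.679 = 110.457 mg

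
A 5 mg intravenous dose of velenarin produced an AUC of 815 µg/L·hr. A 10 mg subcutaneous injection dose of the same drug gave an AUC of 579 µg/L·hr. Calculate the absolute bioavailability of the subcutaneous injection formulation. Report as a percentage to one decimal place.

F = 35.5%

F = (AUC_ev / D_ev) / (AUC_iv / D_iv)
  = (579/10) / (815/5)
  = 57.9 / 163 = 0.3552
  = 35.52%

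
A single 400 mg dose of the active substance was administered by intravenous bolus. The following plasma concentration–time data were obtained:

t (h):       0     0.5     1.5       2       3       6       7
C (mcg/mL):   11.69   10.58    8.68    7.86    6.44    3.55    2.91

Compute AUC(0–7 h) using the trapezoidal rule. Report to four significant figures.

AUC = 44.70 mcg/mL·h

Trapezoidal AUC_0→7:
  [0→0.5]: (11.69+10.58)/2 × 0.5 = 5.5675
  [0.5→1.5]: (10.58+8.68)/2 × 1 = 9.63
  [1.5→2]: (8.68+7.86)/2 × 0.5 = 4.135
  [2→3]: (7.86+6.44)/2 × 1 = 7.15
  [3→6]: (6.44+3.55)/2 × 3 = 14.985
  [6→7]: (3.55+2.91)/2 × 1 = 3.23
  Sum = 44.6975 mcg/mL·h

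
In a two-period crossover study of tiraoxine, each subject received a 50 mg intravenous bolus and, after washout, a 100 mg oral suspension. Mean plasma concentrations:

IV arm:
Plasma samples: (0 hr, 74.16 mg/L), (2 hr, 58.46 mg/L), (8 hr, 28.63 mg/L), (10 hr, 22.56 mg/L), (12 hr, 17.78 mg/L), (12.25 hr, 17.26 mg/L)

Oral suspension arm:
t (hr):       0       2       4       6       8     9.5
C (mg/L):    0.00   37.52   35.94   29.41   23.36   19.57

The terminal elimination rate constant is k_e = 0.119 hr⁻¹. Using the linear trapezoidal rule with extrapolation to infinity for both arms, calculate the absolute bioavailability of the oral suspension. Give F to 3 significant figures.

Trapezoidal AUC_0→12.25 (IV):
  [0→2]: (74.16+58.46)/2 × 2 = 132.62
  [2→8]: (58.46+28.63)/2 × 6 = 261.27
  [8→10]: (28.63+22.56)/2 × 2 = 51.19
  [10→12]: (22.56+17.78)/2 × 2 = 40.34
  [12→12.25]: (17.78+17.26)/2 × 0.25 = 4.38
  Sum = 489.8 mg/L·hr
IV tail: 17.26/0.119 = 145.042; AUC_iv,0→∞ = 489.8 + 145.042 = 634.842 mg/L·hr
Trapezoidal AUC_0→9.5 (oral suspension):
  [0→2]: (0.00+37.52)/2 × 2 = 37.52
  [2→4]: (37.52+35.94)/2 × 2 = 73.46
  [4→6]: (35.94+29.41)/2 × 2 = 65.35
  [6→8]: (29.41+23.36)/2 × 2 = 52.77
  [8→9.5]: (23.36+19.57)/2 × 1.5 = 32.1975
  Sum = 261.2975 mg/L·hr
oral suspension tail: 19.57/0.119 = 164.454; AUC_ev,0→∞ = 261.2975 + 164.454 = 425.7515 mg/L·hr
F = (AUC_ev/D_ev)/(AUC_iv/D_iv) = (425.7515/100)/(634.842/50) = 4.257515/12.69684 = 0.3353

F = 0.335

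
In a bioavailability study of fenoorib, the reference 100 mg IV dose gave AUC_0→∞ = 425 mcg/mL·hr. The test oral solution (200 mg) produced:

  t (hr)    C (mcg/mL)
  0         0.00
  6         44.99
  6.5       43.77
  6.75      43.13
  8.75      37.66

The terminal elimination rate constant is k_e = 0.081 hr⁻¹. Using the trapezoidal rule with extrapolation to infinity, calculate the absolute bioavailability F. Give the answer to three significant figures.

F = 0.840

Trapezoidal AUC_0→8.75 (oral solution):
  [0→6]: (0.00+44.99)/2 × 6 = 134.97
  [6→6.5]: (44.99+43.77)/2 × 0.5 = 22.19
  [6.5→6.75]: (43.77+43.13)/2 × 0.25 = 10.8625
  [6.75→8.75]: (43.13+37.66)/2 × 2 = 80.79
  Sum = 248.8125 mcg/mL·hr
Tail: C_last/k_e = 37.66/0.081 = 464.938
AUC_0→∞ (oral solution) = 248.8125 + 464.938 = 713.7505 mcg/mL·hr
F = (AUC_ev/D_ev)/(AUC_iv/D_iv) = (713.7505/200)/(425/100) = 3.5687525/4.25 = 0.8397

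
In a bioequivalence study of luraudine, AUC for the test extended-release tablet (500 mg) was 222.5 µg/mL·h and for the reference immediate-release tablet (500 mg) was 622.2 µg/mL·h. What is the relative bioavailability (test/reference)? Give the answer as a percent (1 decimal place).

F_rel = (AUC_test/D_test) / (AUC_ref/D_ref)
      = (222.5/500) / (622.2/500)
      = 0.445 / 1.2444 = 0.3576 = 35.76%

F_rel = 35.8%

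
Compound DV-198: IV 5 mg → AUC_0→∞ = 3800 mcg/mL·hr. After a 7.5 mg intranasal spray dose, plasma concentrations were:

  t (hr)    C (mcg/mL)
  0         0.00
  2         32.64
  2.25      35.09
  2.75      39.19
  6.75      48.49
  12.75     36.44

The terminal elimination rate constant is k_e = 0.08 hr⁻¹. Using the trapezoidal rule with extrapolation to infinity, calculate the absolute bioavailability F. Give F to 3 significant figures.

Trapezoidal AUC_0→12.75 (intranasal spray):
  [0→2]: (0.00+32.64)/2 × 2 = 32.64
  [2→2.25]: (32.64+35.09)/2 × 0.25 = 8.46625
  [2.25→2.75]: (35.09+39.19)/2 × 0.5 = 18.57
  [2.75→6.75]: (39.19+48.49)/2 × 4 = 175.36
  [6.75→12.75]: (48.49+36.44)/2 × 6 = 254.79
  Sum = 489.82625 mcg/mL·hr
Tail: C_last/k_e = 36.44/0.08 = 455.500
AUC_0→∞ (intranasal spray) = 489.82625 + 455.500 = 945.32625 mcg/mL·hr
F = (AUC_ev/D_ev)/(AUC_iv/D_iv) = (945.32625/7.5)/(3800/5) = 126.0435/760 = 0.1658

F = 0.166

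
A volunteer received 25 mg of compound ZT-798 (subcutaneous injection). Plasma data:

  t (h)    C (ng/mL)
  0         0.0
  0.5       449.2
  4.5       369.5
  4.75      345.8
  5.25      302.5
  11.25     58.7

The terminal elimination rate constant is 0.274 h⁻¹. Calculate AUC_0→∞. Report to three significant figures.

AUC = 3300 ng/mL·h

Trapezoidal AUC_0→11.25:
  [0→0.5]: (0.0+449.2)/2 × 0.5 = 112.3
  [0.5→4.5]: (449.2+369.5)/2 × 4 = 1637.4
  [4.5→4.75]: (369.5+345.8)/2 × 0.25 = 89.4125
  [4.75→5.25]: (345.8+302.5)/2 × 0.5 = 162.075
  [5.25→11.25]: (302.5+58.7)/2 × 6 = 1083.6
  Sum = 3084.7875 ng/mL·h
Extrapolated tail: C_last / k_e = 58.7 / 0.274 = 214.234
AUC_0→∞ = 3084.7875 + 214.234 = 3299.0215 ng/mL·h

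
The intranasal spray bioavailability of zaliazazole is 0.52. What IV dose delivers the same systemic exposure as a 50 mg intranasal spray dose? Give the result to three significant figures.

Systemic exposure from an extravascular dose = F × D_ev, so the equivalent IV dose is F × D_ev.
D_iv = F × D_ev = 0.52 × 50 = 26 mg

D_iv = 26.0 mg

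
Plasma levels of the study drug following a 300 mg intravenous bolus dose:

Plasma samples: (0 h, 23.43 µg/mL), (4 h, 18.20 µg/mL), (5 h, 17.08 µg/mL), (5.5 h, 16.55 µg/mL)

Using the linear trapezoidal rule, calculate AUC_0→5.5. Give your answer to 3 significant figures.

Trapezoidal AUC_0→5.5:
  [0→4]: (23.43+18.20)/2 × 4 = 83.26
  [4→5]: (18.20+17.08)/2 × 1 = 17.64
  [5→5.5]: (17.08+16.55)/2 × 0.5 = 8.4075
  Sum = 109.3075 µg/mL·h

AUC = 109 µg/mL·h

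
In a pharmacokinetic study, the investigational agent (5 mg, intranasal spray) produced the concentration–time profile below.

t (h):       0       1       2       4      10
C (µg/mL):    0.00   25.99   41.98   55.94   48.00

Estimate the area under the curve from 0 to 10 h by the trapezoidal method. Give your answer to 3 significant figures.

AUC = 457 µg/mL·h

Trapezoidal AUC_0→10:
  [0→1]: (0.00+25.99)/2 × 1 = 12.995
  [1→2]: (25.99+41.98)/2 × 1 = 33.985
  [2→4]: (41.98+55.94)/2 × 2 = 97.92
  [4→10]: (55.94+48.00)/2 × 6 = 311.82
  Sum = 456.72 µg/mL·h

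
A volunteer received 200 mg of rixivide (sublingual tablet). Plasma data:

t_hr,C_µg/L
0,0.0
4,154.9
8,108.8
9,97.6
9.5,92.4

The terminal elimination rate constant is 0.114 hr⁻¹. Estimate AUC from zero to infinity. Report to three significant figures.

AUC = 1800 µg/L·hr

Trapezoidal AUC_0→9.5:
  [0→4]: (0.0+154.9)/2 × 4 = 309.8
  [4→8]: (154.9+108.8)/2 × 4 = 527.4
  [8→9]: (108.8+97.6)/2 × 1 = 103.2
  [9→9.5]: (97.6+92.4)/2 × 0.5 = 47.5
  Sum = 987.9 µg/L·hr
Extrapolated tail: C_last / k_e = 92.4 / 0.114 = 810.526
AUC_0→∞ = 987.9 + 810.526 = 1798.426 µg/L·hr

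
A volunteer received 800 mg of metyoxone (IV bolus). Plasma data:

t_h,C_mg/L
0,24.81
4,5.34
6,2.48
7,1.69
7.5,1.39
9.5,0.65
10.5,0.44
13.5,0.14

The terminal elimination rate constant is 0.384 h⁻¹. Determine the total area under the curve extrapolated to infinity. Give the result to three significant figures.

Trapezoidal AUC_0→13.5:
  [0→4]: (24.81+5.34)/2 × 4 = 60.3
  [4→6]: (5.34+2.48)/2 × 2 = 7.82
  [6→7]: (2.48+1.69)/2 × 1 = 2.085
  [7→7.5]: (1.69+1.39)/2 × 0.5 = 0.77
  [7.5→9.5]: (1.39+0.65)/2 × 2 = 2.04
  [9.5→10.5]: (0.65+0.44)/2 × 1 = 0.545
  [10.5→13.5]: (0.44+0.14)/2 × 3 = 0.87
  Sum = 74.43 mg/L·h
Extrapolated tail: C_last / k_e = 0.14 / 0.384 = 0.365
AUC_0→∞ = 74.43 + 0.365 = 74.795 mg/L·h

AUC = 74.8 mg/L·h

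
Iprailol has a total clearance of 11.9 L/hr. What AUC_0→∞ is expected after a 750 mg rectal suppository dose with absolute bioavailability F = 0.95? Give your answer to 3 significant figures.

AUC_0→∞ = F × Dose / CL
        = 0.95 × 750 / 11.9 = 59.8739 mg/L·hr

AUC = 59.9 mg/L·hr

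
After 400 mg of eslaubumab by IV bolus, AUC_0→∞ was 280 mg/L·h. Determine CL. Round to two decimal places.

CL = 1.43 L/h

CL = Dose_iv / AUC_0→∞
   = 400 / 280 = 1.42857 L/h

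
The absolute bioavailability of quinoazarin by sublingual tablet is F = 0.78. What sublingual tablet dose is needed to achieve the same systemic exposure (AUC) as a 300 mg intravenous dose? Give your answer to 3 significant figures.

For equal systemic exposure: F × D_ev = D_iv
D_ev = D_iv / F = 300 / 0.78 = 384.615 mg

D_sublingual = 385 mg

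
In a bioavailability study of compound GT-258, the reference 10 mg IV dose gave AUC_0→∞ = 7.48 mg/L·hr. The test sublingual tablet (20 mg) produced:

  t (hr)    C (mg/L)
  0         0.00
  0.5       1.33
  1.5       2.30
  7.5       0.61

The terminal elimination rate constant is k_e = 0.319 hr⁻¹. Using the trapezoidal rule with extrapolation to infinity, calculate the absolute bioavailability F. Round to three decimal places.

Trapezoidal AUC_0→7.5 (sublingual tablet):
  [0→0.5]: (0.00+1.33)/2 × 0.5 = 0.3325
  [0.5→1.5]: (1.33+2.30)/2 × 1 = 1.815
  [1.5→7.5]: (2.30+0.61)/2 × 6 = 8.73
  Sum = 10.8775 mg/L·hr
Tail: C_last/k_e = 0.61/0.319 = 1.912
AUC_0→∞ (sublingual tablet) = 10.8775 + 1.912 = 12.7895 mg/L·hr
F = (AUC_ev/D_ev)/(AUC_iv/D_iv) = (12.7895/20)/(7.48/10) = 0.639475/0.748 = 0.8549

F = 0.855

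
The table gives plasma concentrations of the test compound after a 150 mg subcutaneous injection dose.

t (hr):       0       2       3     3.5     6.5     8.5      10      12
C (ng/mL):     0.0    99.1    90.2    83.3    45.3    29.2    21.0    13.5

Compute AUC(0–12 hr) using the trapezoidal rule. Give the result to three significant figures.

AUC = 577 ng/mL·hr

Trapezoidal AUC_0→12:
  [0→2]: (0.0+99.1)/2 × 2 = 99.1
  [2→3]: (99.1+90.2)/2 × 1 = 94.65
  [3→3.5]: (90.2+83.3)/2 × 0.5 = 43.375
  [3.5→6.5]: (83.3+45.3)/2 × 3 = 192.9
  [6.5→8.5]: (45.3+29.2)/2 × 2 = 74.5
  [8.5→10]: (29.2+21.0)/2 × 1.5 = 37.65
  [10→12]: (21.0+13.5)/2 × 2 = 34.5
  Sum = 576.675 ng/mL·hr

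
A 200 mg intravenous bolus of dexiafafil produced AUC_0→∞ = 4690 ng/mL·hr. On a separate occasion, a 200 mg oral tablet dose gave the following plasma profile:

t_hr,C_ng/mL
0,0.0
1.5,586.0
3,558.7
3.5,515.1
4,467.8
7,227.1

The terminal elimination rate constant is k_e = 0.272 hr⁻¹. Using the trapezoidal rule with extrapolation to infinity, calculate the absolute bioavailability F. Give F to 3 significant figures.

F = 0.787

Trapezoidal AUC_0→7 (oral tablet):
  [0→1.5]: (0.0+586.0)/2 × 1.5 = 439.5
  [1.5→3]: (586.0+558.7)/2 × 1.5 = 858.525
  [3→3.5]: (558.7+515.1)/2 × 0.5 = 268.45
  [3.5→4]: (515.1+467.8)/2 × 0.5 = 245.725
  [4→7]: (467.8+227.1)/2 × 3 = 1042.35
  Sum = 2854.55 ng/mL·hr
Tail: C_last/k_e = 227.1/0.272 = 834.926
AUC_0→∞ (oral tablet) = 2854.55 + 834.926 = 3689.476 ng/mL·hr
F = (AUC_ev/D_ev)/(AUC_iv/D_iv) = (3689.476/200)/(4690/200) = 18.44738/23.45 = 0.7867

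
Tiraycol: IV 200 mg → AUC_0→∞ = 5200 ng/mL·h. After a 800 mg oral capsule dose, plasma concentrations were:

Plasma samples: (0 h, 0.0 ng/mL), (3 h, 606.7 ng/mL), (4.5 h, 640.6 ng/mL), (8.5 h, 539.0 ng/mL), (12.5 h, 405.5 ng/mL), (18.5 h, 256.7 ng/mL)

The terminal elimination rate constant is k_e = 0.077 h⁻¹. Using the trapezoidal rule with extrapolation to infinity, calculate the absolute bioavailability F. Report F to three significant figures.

Trapezoidal AUC_0→18.5 (oral capsule):
  [0→3]: (0.0+606.7)/2 × 3 = 910.05
  [3→4.5]: (606.7+640.6)/2 × 1.5 = 935.475
  [4.5→8.5]: (640.6+539.0)/2 × 4 = 2359.2
  [8.5→12.5]: (539.0+405.5)/2 × 4 = 1889.0
  [12.5→18.5]: (405.5+256.7)/2 × 6 = 1986.6
  Sum = 8080.325 ng/mL·h
Tail: C_last/k_e = 256.7/0.077 = 3333.766
AUC_0→∞ (oral capsule) = 8080.325 + 3333.766 = 11414.091 ng/mL·h
F = (AUC_ev/D_ev)/(AUC_iv/D_iv) = (11414.091/800)/(5200/200) = 14.2676/26 = 0.5488

F = 0.549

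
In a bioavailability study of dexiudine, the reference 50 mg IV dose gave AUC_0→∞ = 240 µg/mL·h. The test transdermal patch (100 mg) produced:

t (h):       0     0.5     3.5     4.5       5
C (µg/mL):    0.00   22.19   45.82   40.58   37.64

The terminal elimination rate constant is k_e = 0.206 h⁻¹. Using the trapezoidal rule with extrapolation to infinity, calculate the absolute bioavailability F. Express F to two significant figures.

F = 0.74

Trapezoidal AUC_0→5 (transdermal patch):
  [0→0.5]: (0.00+22.19)/2 × 0.5 = 5.5475
  [0.5→3.5]: (22.19+45.82)/2 × 3 = 102.015
  [3.5→4.5]: (45.82+40.58)/2 × 1 = 43.2
  [4.5→5]: (40.58+37.64)/2 × 0.5 = 19.555
  Sum = 170.3175 µg/mL·h
Tail: C_last/k_e = 37.64/0.206 = 182.718
AUC_0→∞ (transdermal patch) = 170.3175 + 182.718 = 353.0355 µg/mL·h
F = (AUC_ev/D_ev)/(AUC_iv/D_iv) = (353.0355/100)/(240/50) = 3.530355/4.8 = 0.7355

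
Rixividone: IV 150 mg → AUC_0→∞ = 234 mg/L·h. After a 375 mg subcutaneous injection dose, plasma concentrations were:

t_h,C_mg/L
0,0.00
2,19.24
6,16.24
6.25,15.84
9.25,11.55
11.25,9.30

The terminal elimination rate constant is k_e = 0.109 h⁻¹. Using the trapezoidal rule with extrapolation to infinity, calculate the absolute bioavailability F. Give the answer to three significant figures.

Trapezoidal AUC_0→11.25 (subcutaneous injection):
  [0→2]: (0.00+19.24)/2 × 2 = 19.24
  [2→6]: (19.24+16.24)/2 × 4 = 70.96
  [6→6.25]: (16.24+15.84)/2 × 0.25 = 4.01
  [6.25→9.25]: (15.84+11.55)/2 × 3 = 41.085
  [9.25→11.25]: (11.55+9.30)/2 × 2 = 20.85
  Sum = 156.145 mg/L·h
Tail: C_last/k_e = 9.30/0.109 = 85.321
AUC_0→∞ (subcutaneous injection) = 156.145 + 85.321 = 241.466 mg/L·h
F = (AUC_ev/D_ev)/(AUC_iv/D_iv) = (241.466/375)/(234/150) = 0.643909/1.56 = 0.4128

F = 0.413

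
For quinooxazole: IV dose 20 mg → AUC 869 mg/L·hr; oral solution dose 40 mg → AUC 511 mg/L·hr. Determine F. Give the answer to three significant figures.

F = 0.294

F = (AUC_ev / D_ev) / (AUC_iv / D_iv)
  = (511/40) / (869/20)
  = 12.775 / 43.45 = 0.2940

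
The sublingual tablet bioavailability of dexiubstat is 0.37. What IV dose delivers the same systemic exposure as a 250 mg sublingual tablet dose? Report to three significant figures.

Systemic exposure from an extravascular dose = F × D_ev, so the equivalent IV dose is F × D_ev.
D_iv = F × D_ev = 0.37 × 250 = 92.5 mg

D_iv = 92.5 mg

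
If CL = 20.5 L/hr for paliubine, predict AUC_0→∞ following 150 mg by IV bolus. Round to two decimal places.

AUC_0→∞ = Dose_iv / CL
        = 150 / 20.5 = 7.31707 mg/L·hr

AUC = 7.32 mg/L·hr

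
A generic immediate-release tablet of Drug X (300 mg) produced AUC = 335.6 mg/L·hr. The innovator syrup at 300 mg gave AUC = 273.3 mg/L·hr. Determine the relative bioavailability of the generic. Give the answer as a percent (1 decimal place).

F_rel = 122.8%

F_rel = (AUC_test/D_test) / (AUC_ref/D_ref)
      = (335.6/300) / (273.3/300)
      = 1.11867 / 0.911 = 1.2280 = 122.80%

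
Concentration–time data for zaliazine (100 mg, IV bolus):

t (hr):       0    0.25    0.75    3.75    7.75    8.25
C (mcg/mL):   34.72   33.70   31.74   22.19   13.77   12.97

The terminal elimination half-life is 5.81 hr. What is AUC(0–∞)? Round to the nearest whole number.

AUC = 293 mcg/mL·hr

Trapezoidal AUC_0→8.25:
  [0→0.25]: (34.72+33.70)/2 × 0.25 = 8.5525
  [0.25→0.75]: (33.70+31.74)/2 × 0.5 = 16.36
  [0.75→3.75]: (31.74+22.19)/2 × 3 = 80.895
  [3.75→7.75]: (22.19+13.77)/2 × 4 = 71.92
  [7.75→8.25]: (13.77+12.97)/2 × 0.5 = 6.685
  Sum = 184.4125 mcg/mL·hr
k_e = ln2 / t½ = 0.693147 / 5.81 = 0.1193 hr^-1
Extrapolated tail: C_last / k_e = 12.97 / 0.1193 = 108.718
AUC_0→∞ = 184.4125 + 108.718 = 293.1305 mcg/mL·hr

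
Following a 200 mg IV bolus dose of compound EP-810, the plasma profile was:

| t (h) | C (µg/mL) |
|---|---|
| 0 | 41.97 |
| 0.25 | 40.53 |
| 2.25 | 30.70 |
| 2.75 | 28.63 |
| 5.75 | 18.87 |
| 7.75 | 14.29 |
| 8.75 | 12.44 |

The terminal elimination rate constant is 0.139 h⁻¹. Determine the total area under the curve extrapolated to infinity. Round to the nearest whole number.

Trapezoidal AUC_0→8.75:
  [0→0.25]: (41.97+40.53)/2 × 0.25 = 10.3125
  [0.25→2.25]: (40.53+30.70)/2 × 2 = 71.23
  [2.25→2.75]: (30.70+28.63)/2 × 0.5 = 14.8325
  [2.75→5.75]: (28.63+18.87)/2 × 3 = 71.25
  [5.75→7.75]: (18.87+14.29)/2 × 2 = 33.16
  [7.75→8.75]: (14.29+12.44)/2 × 1 = 13.365
  Sum = 214.15 µg/mL·h
Extrapolated tail: C_last / k_e = 12.44 / 0.139 = 89.496
AUC_0→∞ = 214.15 + 89.496 = 303.646 µg/mL·h

AUC = 304 µg/mL·h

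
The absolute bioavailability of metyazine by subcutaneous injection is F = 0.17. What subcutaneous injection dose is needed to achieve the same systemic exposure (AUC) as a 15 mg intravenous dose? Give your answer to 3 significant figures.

For equal systemic exposure: F × D_ev = D_iv
D_ev = D_iv / F = 15 / 0.17 = 88.2353 mg

D_subcutaneous = 88.2 mg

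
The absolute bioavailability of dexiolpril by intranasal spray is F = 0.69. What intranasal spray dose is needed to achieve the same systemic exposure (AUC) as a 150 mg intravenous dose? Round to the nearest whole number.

D_intranasal = 217 mg

For equal systemic exposure: F × D_ev = D_iv
D_ev = D_iv / F = 150 / 0.69 = 217.391 mg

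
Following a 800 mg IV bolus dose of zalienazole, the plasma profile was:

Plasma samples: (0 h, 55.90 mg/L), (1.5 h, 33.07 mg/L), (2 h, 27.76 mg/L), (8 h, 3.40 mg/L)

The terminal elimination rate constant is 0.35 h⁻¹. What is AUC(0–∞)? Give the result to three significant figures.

AUC = 185 mg/L·h

Trapezoidal AUC_0→8:
  [0→1.5]: (55.90+33.07)/2 × 1.5 = 66.7275
  [1.5→2]: (33.07+27.76)/2 × 0.5 = 15.2075
  [2→8]: (27.76+3.40)/2 × 6 = 93.48
  Sum = 175.415 mg/L·h
Extrapolated tail: C_last / k_e = 3.40 / 0.35 = 9.714
AUC_0→∞ = 175.415 + 9.714 = 185.129 mg/L·h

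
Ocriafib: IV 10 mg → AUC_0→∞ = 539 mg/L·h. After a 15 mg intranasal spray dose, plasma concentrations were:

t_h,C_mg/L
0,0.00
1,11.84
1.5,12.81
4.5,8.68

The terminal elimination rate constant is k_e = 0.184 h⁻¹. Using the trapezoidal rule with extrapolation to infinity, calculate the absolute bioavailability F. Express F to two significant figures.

Trapezoidal AUC_0→4.5 (intranasal spray):
  [0→1]: (0.00+11.84)/2 × 1 = 5.92
  [1→1.5]: (11.84+12.81)/2 × 0.5 = 6.1625
  [1.5→4.5]: (12.81+8.68)/2 × 3 = 32.235
  Sum = 44.3175 mg/L·h
Tail: C_last/k_e = 8.68/0.184 = 47.174
AUC_0→∞ (intranasal spray) = 44.3175 + 47.174 = 91.4915 mg/L·h
F = (AUC_ev/D_ev)/(AUC_iv/D_iv) = (91.4915/15)/(539/10) = 6.09943/53.9 = 0.1132

F = 0.11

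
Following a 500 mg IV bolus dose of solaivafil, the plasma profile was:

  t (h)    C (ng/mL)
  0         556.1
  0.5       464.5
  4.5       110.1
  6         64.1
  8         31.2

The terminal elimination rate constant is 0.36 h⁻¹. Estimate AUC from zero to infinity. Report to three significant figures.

Trapezoidal AUC_0→8:
  [0→0.5]: (556.1+464.5)/2 × 0.5 = 255.15
  [0.5→4.5]: (464.5+110.1)/2 × 4 = 1149.2
  [4.5→6]: (110.1+64.1)/2 × 1.5 = 130.65
  [6→8]: (64.1+31.2)/2 × 2 = 95.3
  Sum = 1630.3 ng/mL·h
Extrapolated tail: C_last / k_e = 31.2 / 0.36 = 86.667
AUC_0→∞ = 1630.3 + 86.667 = 1716.967 ng/mL·h

AUC = 1720 ng/mL·h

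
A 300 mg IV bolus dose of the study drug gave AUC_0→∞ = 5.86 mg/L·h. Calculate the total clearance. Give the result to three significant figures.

CL = 51.2 L/h

CL = Dose_iv / AUC_0→∞
   = 300 / 5.86 = 51.1945 L/h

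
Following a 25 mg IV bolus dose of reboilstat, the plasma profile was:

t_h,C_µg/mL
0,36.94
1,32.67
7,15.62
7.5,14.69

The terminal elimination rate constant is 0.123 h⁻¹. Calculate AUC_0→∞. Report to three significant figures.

AUC = 307 µg/mL·h

Trapezoidal AUC_0→7.5:
  [0→1]: (36.94+32.67)/2 × 1 = 34.805
  [1→7]: (32.67+15.62)/2 × 6 = 144.87
  [7→7.5]: (15.62+14.69)/2 × 0.5 = 7.5775
  Sum = 187.2525 µg/mL·h
Extrapolated tail: C_last / k_e = 14.69 / 0.123 = 119.431
AUC_0→∞ = 187.2525 + 119.431 = 306.6835 µg/mL·h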